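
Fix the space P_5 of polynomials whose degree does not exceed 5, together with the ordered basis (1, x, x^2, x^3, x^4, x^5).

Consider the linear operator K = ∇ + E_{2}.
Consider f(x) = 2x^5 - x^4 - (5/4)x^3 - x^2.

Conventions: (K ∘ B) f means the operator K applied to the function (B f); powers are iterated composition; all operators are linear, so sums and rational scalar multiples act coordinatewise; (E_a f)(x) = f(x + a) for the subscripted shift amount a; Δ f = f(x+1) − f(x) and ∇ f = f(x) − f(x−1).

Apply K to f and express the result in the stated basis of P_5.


∇ f = 10x^4 - 24x^3 + (89/4)x^2 - (49/4)x + 11/4
E_{2} f = 2x^5 + 19x^4 + (283/4)x^3 + (255/2)x^2 + 109x + 34
(∇ + E_{2}) f = 2x^5 + 29x^4 + (187/4)x^3 + (599/4)x^2 + (387/4)x + 147/4

the result is g(x) = 2x^5 + 29x^4 + (187/4)x^3 + (599/4)x^2 + (387/4)x + 147/4


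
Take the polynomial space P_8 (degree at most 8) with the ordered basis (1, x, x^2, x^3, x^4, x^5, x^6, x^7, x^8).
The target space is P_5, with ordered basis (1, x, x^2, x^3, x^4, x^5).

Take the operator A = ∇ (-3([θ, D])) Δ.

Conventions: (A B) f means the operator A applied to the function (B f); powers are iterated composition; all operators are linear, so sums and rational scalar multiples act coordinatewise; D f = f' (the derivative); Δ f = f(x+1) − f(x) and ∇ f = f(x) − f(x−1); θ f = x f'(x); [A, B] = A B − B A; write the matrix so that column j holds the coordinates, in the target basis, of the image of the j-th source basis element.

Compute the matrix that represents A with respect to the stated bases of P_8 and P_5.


image of 1: 0
image of x: 0
image of x^2: 0
image of x^3: 18
image of x^4: 72x
image of x^5: 180x^2 + 30
image of x^6: 360x^3 + 180x
image of x^7: 630x^4 + 630x^2 + 42
image of x^8: 1008x^5 + 1680x^3 + 336x
each image's coordinates form column j of the matrix

the matrix is [[0, 0, 0, 18, 0, 30, 0, 42, 0]; [0, 0, 0, 0, 72, 0, 180, 0, 336]; [0, 0, 0, 0, 0, 180, 0, 630, 0]; [0, 0, 0, 0, 0, 0, 360, 0, 1680]; [0, 0, 0, 0, 0, 0, 0, 630, 0]; [0, 0, 0, 0, 0, 0, 0, 0, 1008]] (rows listed top to bottom)


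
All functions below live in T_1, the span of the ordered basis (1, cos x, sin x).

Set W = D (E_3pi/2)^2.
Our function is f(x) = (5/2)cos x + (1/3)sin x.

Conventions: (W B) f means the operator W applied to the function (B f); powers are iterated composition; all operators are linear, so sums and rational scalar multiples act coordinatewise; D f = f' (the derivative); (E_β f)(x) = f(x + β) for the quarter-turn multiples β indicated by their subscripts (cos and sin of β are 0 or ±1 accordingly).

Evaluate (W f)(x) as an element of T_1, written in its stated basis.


g(x) = -(1/3)cos x + (5/2)sin x

E_3pi/2 f = -(1/3)cos x + (5/2)sin x
E_3pi/2 E_3pi/2 f = -(5/2)cos x - (1/3)sin x
D (E_3pi/2)^2 f = -(1/3)cos x + (5/2)sin x


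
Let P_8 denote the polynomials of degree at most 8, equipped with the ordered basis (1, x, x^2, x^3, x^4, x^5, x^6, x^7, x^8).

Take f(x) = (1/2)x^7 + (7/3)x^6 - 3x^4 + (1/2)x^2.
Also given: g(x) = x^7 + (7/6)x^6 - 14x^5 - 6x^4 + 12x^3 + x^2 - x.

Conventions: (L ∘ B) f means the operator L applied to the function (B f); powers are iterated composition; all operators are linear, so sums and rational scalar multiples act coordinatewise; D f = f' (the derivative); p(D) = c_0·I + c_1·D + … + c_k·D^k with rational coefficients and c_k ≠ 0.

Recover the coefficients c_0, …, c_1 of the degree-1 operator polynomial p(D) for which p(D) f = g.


p(D) = 2·I − D, i.e. c_0 = 2, c_1 = -1

D^0 f = (1/2)x^7 + (7/3)x^6 - 3x^4 + (1/2)x^2
D^1 f = (7/2)x^6 + 14x^5 - 12x^3 + x
matching coefficients of g against c_0 f + c_1 Df + … from the top degree down determines the c_i
solution: c_0 = 2, c_1 = -1


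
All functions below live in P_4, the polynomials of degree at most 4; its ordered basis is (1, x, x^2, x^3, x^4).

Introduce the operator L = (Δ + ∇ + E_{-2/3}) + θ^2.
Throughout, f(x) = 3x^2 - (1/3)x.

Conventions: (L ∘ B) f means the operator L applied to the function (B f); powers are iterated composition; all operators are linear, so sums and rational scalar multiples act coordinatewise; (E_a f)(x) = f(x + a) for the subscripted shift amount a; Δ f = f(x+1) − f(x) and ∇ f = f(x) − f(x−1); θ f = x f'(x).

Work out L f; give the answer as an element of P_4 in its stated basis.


Δ f = 6x + 8/3
∇ f = 6x - 10/3
E_{-2/3} f = 3x^2 - (13/3)x + 14/9
(Δ + ∇ + E_{-2/3}) f = 3x^2 + (23/3)x + 8/9
θ f = 6x^2 - (1/3)x
θ θ f = 12x^2 - (1/3)x
((Δ + ∇ + E_{-2/3}) + θ^2) f = 15x^2 + (22/3)x + 8/9

the result is g(x) = 15x^2 + (22/3)x + 8/9


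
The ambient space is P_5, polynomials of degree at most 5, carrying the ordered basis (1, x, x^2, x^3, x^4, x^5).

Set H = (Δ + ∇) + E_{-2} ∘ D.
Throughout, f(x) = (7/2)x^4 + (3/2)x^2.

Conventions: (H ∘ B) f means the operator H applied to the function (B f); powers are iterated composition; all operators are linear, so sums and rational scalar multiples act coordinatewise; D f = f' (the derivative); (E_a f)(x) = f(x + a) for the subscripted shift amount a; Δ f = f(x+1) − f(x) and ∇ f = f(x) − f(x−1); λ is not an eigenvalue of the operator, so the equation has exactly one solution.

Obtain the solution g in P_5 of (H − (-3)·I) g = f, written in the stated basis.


write g with unknown coordinates in the stated basis and equate coefficients in (H − (-3)·I) g = f
solving from the highest basis element down gives g = (7/6)x^4 - (14/3)x^3 + (143/6)x^2 - (793/9)x + 1387/9
check: H g = 14x^3 - 70x^2 + (793/3)x - 1387/3
so H g − (-3)·g = (7/2)x^4 + (3/2)x^2 = f ✓

the result is g(x) = (7/6)x^4 - (14/3)x^3 + (143/6)x^2 - (793/9)x + 1387/9


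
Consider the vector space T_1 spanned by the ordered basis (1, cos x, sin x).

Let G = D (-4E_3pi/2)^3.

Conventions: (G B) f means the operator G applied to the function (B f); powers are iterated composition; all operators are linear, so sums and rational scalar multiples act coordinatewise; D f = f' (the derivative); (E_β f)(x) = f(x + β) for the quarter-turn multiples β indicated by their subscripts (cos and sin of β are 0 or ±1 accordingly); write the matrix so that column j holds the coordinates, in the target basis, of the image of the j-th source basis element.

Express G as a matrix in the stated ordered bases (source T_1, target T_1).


the matrix is [[0, 0, 0]; [0, 64, 0]; [0, 0, 64]] (rows listed top to bottom)

image of 1: 0
image of cos x: 64cos x
image of sin x: 64sin x
each image's coordinates form column j of the matrix


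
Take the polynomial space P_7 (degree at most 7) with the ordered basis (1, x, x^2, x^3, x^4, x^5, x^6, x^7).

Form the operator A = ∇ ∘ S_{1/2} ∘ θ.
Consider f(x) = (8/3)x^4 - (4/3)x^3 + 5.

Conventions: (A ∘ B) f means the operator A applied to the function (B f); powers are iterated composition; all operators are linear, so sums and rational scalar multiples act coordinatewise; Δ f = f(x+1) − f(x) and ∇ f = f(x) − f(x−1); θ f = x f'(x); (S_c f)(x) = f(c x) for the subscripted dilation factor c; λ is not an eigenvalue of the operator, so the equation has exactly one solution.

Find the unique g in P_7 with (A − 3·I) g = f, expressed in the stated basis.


write g with unknown coordinates in the stated basis and equate coefficients in (A − 3·I) g = f
solving from the highest basis element down gives g = -(8/9)x^4 + (4/27)x^3 + (1/2)x^2 - (5/27)x - 547/324
check: A g = -(8/9)x^3 + (3/2)x^2 - (5/9)x - 7/108
so A g − 3·g = (8/3)x^4 - (4/3)x^3 + 5 = f ✓

the image equals g(x) = -(8/9)x^4 + (4/27)x^3 + (1/2)x^2 - (5/27)x - 547/324


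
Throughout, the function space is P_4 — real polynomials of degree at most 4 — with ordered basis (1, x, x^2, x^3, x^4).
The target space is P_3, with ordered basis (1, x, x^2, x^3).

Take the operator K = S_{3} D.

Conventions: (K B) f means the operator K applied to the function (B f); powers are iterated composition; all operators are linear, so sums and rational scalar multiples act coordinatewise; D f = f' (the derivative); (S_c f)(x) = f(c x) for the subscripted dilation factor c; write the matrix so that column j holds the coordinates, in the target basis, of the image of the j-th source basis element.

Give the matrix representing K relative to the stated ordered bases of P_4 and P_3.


the matrix is [[0, 1, 0, 0, 0]; [0, 0, 6, 0, 0]; [0, 0, 0, 27, 0]; [0, 0, 0, 0, 108]] (rows listed top to bottom)

image of 1: 0
image of x: 1
image of x^2: 6x
image of x^3: 27x^2
image of x^4: 108x^3
each image's coordinates form column j of the matrix


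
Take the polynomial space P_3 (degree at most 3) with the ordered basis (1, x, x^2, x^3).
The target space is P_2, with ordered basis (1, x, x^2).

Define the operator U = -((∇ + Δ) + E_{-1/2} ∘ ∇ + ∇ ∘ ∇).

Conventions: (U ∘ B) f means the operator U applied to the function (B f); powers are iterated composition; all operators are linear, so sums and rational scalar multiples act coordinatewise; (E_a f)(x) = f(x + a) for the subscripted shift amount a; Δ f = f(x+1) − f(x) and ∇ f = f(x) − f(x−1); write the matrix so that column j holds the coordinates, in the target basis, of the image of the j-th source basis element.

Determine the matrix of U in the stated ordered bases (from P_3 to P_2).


the matrix is [[0, -3, 0, 3/4]; [0, 0, -6, 0]; [0, 0, 0, -9]] (rows listed top to bottom)

image of 1: 0
image of x: -3
image of x^2: -6x
image of x^3: -9x^2 + 3/4
each image's coordinates form column j of the matrix


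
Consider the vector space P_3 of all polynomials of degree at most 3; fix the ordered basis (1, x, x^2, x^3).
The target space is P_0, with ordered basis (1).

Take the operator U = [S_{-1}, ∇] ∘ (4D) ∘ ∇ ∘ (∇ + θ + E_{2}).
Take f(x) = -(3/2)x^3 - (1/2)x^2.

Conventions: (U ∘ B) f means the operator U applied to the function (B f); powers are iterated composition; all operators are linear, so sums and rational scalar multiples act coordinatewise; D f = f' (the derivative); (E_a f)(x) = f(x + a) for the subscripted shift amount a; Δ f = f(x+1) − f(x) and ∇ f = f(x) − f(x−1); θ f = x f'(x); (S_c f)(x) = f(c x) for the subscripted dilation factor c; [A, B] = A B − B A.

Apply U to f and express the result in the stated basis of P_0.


∇ f = -(9/2)x^2 + (7/2)x - 1
θ f = -(9/2)x^3 - x^2
E_{2} f = -(3/2)x^3 - (19/2)x^2 - 20x - 14
(∇ + θ + E_{2}) f = -6x^3 - 15x^2 - (33/2)x - 15
∇ (∇ + θ + E_{2}) f = -18x^2 - 12x - 15/2
D (∇ ∘ (∇ + θ + E_{2})) f = -36x - 12
(4D) (∇ ∘ (∇ + θ + E_{2})) f = -144x - 48
∇ (4D) (∇ ∘ (∇ + θ + E_{2})) f = -144
S_{-1} ∇ (4D) (∇ ∘ (∇ + θ + E_{2})) f = -144
S_{-1} (4D) (∇ ∘ (∇ + θ + E_{2})) f = 144x - 48
∇ S_{-1} (4D) (∇ ∘ (∇ + θ + E_{2})) f = 144
[S_{-1}, ∇] (4D) (∇ ∘ (∇ + θ + E_{2})) f = -288

g(x) = -288


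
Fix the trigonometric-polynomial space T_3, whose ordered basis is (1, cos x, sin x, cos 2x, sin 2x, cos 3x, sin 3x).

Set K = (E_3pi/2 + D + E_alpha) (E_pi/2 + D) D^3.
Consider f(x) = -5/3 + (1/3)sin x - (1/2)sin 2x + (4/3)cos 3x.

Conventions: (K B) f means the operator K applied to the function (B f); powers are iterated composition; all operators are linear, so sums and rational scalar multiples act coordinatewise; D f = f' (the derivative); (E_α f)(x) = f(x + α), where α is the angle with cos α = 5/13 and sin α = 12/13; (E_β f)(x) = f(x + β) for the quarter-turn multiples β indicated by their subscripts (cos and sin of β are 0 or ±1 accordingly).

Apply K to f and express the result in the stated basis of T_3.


D f = (1/3)cos x - cos 2x - 4sin 3x
D D f = -(1/3)sin x + 2sin 2x - 12cos 3x
D D D f = -(1/3)cos x + 4cos 2x + 36sin 3x
E_pi/2 D^3 f = (1/3)sin x - 4cos 2x - 36cos 3x
D D^3 f = (1/3)sin x - 8sin 2x + 108cos 3x
(E_pi/2 + D) D^3 f = (2/3)sin x - 4cos 2x - 8sin 2x + 72cos 3x
E_3pi/2 (E_pi/2 + D) D^3 f = -(2/3)cos x + 4cos 2x + 8sin 2x - 72sin 3x
D (E_pi/2 + D) D^3 f = (2/3)cos x - 16cos 2x + 8sin 2x - 216sin 3x
E_alpha (E_pi/2 + D) D^3 f = (8/13)cos x + (10/39)sin x - (484/169)cos 2x + (1432/169)sin 2x - (146520/2197)cos 3x + (59616/2197)sin 3x
(E_3pi/2 + D + E_alpha) (E_pi/2 + D) D^3 f = (8/13)cos x + (10/39)sin x - (2512/169)cos 2x + (4136/169)sin 2x - (146520/2197)cos 3x - (573120/2197)sin 3x

the result is g(x) = (8/13)cos x + (10/39)sin x - (2512/169)cos 2x + (4136/169)sin 2x - (146520/2197)cos 3x - (573120/2197)sin 3x


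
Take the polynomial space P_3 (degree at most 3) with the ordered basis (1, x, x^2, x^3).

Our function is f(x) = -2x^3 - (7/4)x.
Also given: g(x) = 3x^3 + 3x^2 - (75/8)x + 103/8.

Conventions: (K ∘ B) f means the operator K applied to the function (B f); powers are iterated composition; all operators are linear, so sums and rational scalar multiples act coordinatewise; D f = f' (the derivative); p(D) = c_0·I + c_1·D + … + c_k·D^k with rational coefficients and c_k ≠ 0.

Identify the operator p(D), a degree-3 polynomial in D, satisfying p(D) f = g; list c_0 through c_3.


D^0 f = -2x^3 - (7/4)x
D^1 f = -6x^2 - 7/4
D^2 f = -12x
D^3 f = -12
matching coefficients of g against c_0 f + c_1 Df + … from the top degree down determines the c_i
solution: c_0 = -3/2, c_1 = -1/2, c_2 = 1, c_3 = -1

c_0 = -3/2, c_1 = -1/2, c_2 = 1, c_3 = -1


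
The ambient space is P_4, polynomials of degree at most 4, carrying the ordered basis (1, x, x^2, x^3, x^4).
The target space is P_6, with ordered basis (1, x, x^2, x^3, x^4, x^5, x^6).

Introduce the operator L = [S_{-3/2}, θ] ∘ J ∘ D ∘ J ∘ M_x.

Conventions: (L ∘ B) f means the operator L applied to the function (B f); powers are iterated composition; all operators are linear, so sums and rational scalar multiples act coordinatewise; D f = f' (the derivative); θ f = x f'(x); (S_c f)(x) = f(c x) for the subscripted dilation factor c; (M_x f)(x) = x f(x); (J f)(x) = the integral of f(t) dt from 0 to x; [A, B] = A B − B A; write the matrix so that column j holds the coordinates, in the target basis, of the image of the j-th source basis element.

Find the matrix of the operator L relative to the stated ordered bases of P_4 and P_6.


image of 1: 0
image of x: 0
image of x^2: 0
image of x^3: 0
image of x^4: 0
each image's coordinates form column j of the matrix

the matrix is [[0, 0, 0, 0, 0]; [0, 0, 0, 0, 0]; [0, 0, 0, 0, 0]; [0, 0, 0, 0, 0]; [0, 0, 0, 0, 0]; [0, 0, 0, 0, 0]; [0, 0, 0, 0, 0]] (rows listed top to bottom)


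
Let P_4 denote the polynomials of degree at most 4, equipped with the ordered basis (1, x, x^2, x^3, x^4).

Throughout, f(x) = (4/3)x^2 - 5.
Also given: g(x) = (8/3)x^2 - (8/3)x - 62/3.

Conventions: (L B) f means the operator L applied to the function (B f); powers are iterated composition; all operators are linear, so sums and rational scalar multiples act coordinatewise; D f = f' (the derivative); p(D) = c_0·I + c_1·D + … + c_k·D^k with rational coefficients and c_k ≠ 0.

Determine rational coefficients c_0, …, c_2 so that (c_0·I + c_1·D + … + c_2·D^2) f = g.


c_0 = 2, c_1 = -1, c_2 = -4

D^0 f = (4/3)x^2 - 5
D^1 f = (8/3)x
D^2 f = 8/3
matching coefficients of g against c_0 f + c_1 Df + … from the top degree down determines the c_i
solution: c_0 = 2, c_1 = -1, c_2 = -4


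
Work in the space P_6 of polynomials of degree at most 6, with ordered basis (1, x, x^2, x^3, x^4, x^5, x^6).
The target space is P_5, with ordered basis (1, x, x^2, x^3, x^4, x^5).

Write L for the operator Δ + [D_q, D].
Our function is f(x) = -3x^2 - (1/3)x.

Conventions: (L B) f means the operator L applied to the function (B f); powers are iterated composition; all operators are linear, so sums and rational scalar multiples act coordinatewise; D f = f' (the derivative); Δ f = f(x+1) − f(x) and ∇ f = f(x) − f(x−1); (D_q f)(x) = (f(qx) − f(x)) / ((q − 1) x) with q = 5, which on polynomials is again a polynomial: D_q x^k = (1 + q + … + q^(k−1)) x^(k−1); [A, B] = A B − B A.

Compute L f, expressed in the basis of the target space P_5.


the result is g(x) = -6x + 26/3

Δ f = -6x - 10/3
D f = -6x - 1/3
D_q D f = -6
D_q f = -18x - 1/3
D D_q f = -18
[D_q, D] f = 12
(Δ + [D_q, D]) f = -6x + 26/3


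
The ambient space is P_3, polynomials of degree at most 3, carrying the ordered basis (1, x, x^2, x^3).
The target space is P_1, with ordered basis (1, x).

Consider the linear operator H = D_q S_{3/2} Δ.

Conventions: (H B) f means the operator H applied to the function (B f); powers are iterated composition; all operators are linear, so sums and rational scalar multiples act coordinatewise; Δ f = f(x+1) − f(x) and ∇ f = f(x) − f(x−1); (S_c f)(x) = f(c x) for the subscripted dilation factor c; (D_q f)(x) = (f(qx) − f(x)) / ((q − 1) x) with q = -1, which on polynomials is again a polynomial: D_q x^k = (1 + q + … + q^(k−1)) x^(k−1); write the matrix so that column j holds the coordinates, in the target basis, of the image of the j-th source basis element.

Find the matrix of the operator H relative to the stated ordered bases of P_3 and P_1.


image of 1: 0
image of x: 0
image of x^2: 3
image of x^3: 9/2
each image's coordinates form column j of the matrix

the matrix is [[0, 0, 3, 9/2]; [0, 0, 0, 0]] (rows listed top to bottom)


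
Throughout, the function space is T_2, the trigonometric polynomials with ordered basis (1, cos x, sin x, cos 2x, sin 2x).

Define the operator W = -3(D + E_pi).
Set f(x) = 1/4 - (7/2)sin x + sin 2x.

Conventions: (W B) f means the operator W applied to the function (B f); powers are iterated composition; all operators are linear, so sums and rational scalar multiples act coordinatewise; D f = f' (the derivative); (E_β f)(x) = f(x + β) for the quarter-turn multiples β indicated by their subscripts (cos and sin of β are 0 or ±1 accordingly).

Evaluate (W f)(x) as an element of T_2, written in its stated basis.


D f = -(7/2)cos x + 2cos 2x
E_pi f = 1/4 + (7/2)sin x + sin 2x
(D + E_pi) f = 1/4 - (7/2)cos x + (7/2)sin x + 2cos 2x + sin 2x
(-3(D + E_pi)) f = -3/4 + (21/2)cos x - (21/2)sin x - 6cos 2x - 3sin 2x

g(x) = -3/4 + (21/2)cos x - (21/2)sin x - 6cos 2x - 3sin 2x


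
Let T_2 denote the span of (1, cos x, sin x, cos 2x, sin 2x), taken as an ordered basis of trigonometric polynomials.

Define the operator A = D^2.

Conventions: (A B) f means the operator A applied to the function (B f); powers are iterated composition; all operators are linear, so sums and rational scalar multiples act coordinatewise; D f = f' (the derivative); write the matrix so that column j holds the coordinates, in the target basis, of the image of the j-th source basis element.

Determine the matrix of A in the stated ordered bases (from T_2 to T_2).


image of 1: 0
image of cos x: -cos x
image of sin x: -sin x
image of cos 2x: -4cos 2x
image of sin 2x: -4sin 2x
each image's coordinates form column j of the matrix

the matrix is [[0, 0, 0, 0, 0]; [0, -1, 0, 0, 0]; [0, 0, -1, 0, 0]; [0, 0, 0, -4, 0]; [0, 0, 0, 0, -4]] (rows listed top to bottom)


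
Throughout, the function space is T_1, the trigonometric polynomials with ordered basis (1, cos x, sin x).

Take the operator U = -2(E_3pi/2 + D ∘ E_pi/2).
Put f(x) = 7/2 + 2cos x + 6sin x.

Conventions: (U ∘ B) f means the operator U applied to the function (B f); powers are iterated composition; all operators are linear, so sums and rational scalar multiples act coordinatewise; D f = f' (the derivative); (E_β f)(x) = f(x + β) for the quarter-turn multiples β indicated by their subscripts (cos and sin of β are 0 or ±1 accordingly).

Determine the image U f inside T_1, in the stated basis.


E_3pi/2 f = 7/2 - 6cos x + 2sin x
E_pi/2 f = 7/2 + 6cos x - 2sin x
D E_pi/2 f = -2cos x - 6sin x
(E_3pi/2 + D ∘ E_pi/2) f = 7/2 - 8cos x - 4sin x
(-2(E_3pi/2 + D ∘ E_pi/2)) f = -7 + 16cos x + 8sin x

g(x) = -7 + 16cos x + 8sin x


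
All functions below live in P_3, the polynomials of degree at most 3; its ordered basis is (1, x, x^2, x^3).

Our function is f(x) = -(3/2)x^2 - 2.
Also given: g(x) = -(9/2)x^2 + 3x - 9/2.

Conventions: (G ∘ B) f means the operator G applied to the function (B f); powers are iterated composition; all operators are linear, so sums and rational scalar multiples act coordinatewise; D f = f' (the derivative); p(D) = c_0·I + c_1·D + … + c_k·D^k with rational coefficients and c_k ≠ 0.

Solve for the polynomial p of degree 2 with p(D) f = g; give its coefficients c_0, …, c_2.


p(D) = 3·I − D − (1/2)·D^2, i.e. c_0 = 3, c_1 = -1, c_2 = -1/2

D^0 f = -(3/2)x^2 - 2
D^1 f = -3x
D^2 f = -3
matching coefficients of g against c_0 f + c_1 Df + … from the top degree down determines the c_i
solution: c_0 = 3, c_1 = -1, c_2 = -1/2


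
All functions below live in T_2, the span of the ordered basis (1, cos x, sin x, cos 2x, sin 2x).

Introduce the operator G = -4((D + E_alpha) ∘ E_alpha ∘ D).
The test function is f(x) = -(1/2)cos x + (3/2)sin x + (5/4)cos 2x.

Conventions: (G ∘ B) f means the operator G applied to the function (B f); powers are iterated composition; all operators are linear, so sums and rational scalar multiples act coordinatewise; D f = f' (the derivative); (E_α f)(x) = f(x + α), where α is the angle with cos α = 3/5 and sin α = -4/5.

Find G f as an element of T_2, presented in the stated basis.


D f = (3/2)cos x + (1/2)sin x - (5/2)sin 2x
E_alpha D f = (1/2)cos x + (3/2)sin x + (12/5)cos 2x + (7/10)sin 2x
D (E_alpha ∘ D) f = (3/2)cos x - (1/2)sin x + (7/5)cos 2x - (24/5)sin 2x
E_alpha (E_alpha ∘ D) f = -(9/10)cos x + (13/10)sin x - (168/125)cos 2x + (527/250)sin 2x
(D + E_alpha) (E_alpha ∘ D) f = (3/5)cos x + (4/5)sin x + (7/125)cos 2x - (673/250)sin 2x
(-4((D + E_alpha) ∘ E_alpha ∘ D)) f = -(12/5)cos x - (16/5)sin x - (28/125)cos 2x + (1346/125)sin 2x

the image equals g(x) = -(12/5)cos x - (16/5)sin x - (28/125)cos 2x + (1346/125)sin 2x


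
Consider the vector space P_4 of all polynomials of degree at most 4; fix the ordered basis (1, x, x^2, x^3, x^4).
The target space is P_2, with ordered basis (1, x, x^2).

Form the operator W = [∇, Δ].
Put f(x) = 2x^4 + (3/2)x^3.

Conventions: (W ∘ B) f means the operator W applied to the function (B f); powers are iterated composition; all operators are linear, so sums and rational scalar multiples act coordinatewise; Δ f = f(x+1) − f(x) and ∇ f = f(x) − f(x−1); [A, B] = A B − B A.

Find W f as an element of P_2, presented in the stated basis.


Δ f = 8x^3 + (33/2)x^2 + (25/2)x + 7/2
∇ Δ f = 24x^2 + 9x + 4
∇ f = 8x^3 - (15/2)x^2 + (7/2)x - 1/2
Δ ∇ f = 24x^2 + 9x + 4
[∇, Δ] f = 0

the image equals g(x) = 0


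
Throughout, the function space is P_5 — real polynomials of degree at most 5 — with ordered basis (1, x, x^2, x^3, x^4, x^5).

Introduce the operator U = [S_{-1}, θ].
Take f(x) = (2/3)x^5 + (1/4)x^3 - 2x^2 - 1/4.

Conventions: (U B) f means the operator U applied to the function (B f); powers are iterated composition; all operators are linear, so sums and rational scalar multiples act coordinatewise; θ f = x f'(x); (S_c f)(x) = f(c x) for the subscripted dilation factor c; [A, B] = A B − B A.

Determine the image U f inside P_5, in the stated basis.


the result is g(x) = 0

θ f = (10/3)x^5 + (3/4)x^3 - 4x^2
S_{-1} θ f = -(10/3)x^5 - (3/4)x^3 - 4x^2
S_{-1} f = -(2/3)x^5 - (1/4)x^3 - 2x^2 - 1/4
θ S_{-1} f = -(10/3)x^5 - (3/4)x^3 - 4x^2
[S_{-1}, θ] f = 0


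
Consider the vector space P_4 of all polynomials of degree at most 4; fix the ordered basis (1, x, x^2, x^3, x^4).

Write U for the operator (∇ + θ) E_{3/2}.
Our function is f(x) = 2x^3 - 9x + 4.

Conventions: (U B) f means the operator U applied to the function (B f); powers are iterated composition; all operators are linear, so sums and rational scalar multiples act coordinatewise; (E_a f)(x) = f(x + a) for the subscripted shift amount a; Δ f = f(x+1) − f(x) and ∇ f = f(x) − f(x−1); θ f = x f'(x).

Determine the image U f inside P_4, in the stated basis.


g(x) = 6x^3 + 24x^2 + (33/2)x - 5/2

E_{3/2} f = 2x^3 + 9x^2 + (9/2)x - 11/4
∇ E_{3/2} f = 6x^2 + 12x - 5/2
θ E_{3/2} f = 6x^3 + 18x^2 + (9/2)x
(∇ + θ) E_{3/2} f = 6x^3 + 24x^2 + (33/2)x - 5/2


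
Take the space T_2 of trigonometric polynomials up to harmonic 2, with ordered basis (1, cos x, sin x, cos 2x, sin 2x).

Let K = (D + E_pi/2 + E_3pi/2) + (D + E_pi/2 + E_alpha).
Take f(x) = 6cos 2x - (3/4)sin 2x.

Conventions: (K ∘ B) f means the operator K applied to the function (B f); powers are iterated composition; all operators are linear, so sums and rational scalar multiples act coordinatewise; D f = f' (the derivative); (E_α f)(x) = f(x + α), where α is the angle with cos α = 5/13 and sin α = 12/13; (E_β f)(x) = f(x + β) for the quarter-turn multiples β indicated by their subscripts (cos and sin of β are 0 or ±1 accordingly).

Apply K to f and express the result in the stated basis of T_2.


D f = -(3/2)cos 2x - 12sin 2x
E_pi/2 f = -6cos 2x + (3/4)sin 2x
E_3pi/2 f = -6cos 2x + (3/4)sin 2x
(D + E_pi/2 + E_3pi/2) f = -(27/2)cos 2x - (21/2)sin 2x
D f = -(3/2)cos 2x - 12sin 2x
E_pi/2 f = -6cos 2x + (3/4)sin 2x
E_alpha f = -(804/169)cos 2x - (2523/676)sin 2x
(D + E_pi/2 + E_alpha) f = -(4143/338)cos 2x - (2532/169)sin 2x
((D + E_pi/2 + E_3pi/2) + (D + E_pi/2 + E_alpha)) f = -(4353/169)cos 2x - (8613/338)sin 2x

the result is g(x) = -(4353/169)cos 2x - (8613/338)sin 2x


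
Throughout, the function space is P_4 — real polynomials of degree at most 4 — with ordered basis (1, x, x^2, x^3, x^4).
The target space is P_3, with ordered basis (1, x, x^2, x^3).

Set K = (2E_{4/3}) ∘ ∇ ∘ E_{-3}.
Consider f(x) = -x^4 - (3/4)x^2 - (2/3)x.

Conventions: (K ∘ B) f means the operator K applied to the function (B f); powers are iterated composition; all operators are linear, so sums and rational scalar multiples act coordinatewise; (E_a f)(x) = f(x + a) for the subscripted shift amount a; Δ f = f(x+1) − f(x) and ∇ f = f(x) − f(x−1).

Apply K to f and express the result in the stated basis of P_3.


E_{-3} f = -x^4 + 12x^3 - (219/4)x^2 + (671/6)x - 343/4
∇ E_{-3} f = -4x^3 + 42x^2 - (299/2)x + 2155/12
E_{4/3} (∇ ∘ E_{-3}) f = -4x^3 + 26x^2 - (353/6)x + 4907/108
(2E_{4/3}) (∇ ∘ E_{-3}) f = -8x^3 + 52x^2 - (353/3)x + 4907/54

the image equals g(x) = -8x^3 + 52x^2 - (353/3)x + 4907/54


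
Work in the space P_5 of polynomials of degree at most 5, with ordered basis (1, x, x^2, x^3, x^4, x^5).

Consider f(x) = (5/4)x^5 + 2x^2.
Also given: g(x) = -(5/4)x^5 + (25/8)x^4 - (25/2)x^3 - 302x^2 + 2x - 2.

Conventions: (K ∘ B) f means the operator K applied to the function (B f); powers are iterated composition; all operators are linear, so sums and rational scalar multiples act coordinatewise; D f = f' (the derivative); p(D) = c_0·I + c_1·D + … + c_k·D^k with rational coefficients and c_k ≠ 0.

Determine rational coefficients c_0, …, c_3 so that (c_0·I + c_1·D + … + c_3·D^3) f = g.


D^0 f = (5/4)x^5 + 2x^2
D^1 f = (25/4)x^4 + 4x
D^2 f = 25x^3 + 4
D^3 f = 75x^2
matching coefficients of g against c_0 f + c_1 Df + … from the top degree down determines the c_i
solution: c_0 = -1, c_1 = 1/2, c_2 = -1/2, c_3 = -4

p(D) = -I + (1/2)·D − (1/2)·D^2 − 4·D^3, i.e. c_0 = -1, c_1 = 1/2, c_2 = -1/2, c_3 = -4


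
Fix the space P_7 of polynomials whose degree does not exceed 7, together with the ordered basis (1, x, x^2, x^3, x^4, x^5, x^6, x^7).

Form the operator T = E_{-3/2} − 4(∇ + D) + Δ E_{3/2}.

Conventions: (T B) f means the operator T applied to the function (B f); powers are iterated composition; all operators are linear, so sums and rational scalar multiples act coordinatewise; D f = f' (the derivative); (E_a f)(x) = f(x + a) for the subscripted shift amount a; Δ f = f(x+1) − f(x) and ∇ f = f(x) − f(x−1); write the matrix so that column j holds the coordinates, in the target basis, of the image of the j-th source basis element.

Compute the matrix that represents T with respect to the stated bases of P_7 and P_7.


image of 1: 1
image of x: x - 17/2
image of x^2: x^2 - 17x + 41/4
image of x^3: x^3 - (51/2)x^2 + (123/4)x + 39/8
image of x^4: x^4 - 34x^3 + (123/2)x^2 + (39/2)x + 689/16
image of x^5: x^5 - (85/2)x^4 + (205/2)x^3 + (195/4)x^2 + (3445/16)x + 2511/32
image of x^6: x^6 - 51x^5 + (615/4)x^4 + (195/2)x^3 + (10335/16)x^2 + (7533/16)x + 15881/64
image of x^7: x^7 - (119/2)x^6 + (861/4)x^5 + (1365/8)x^4 + (24115/16)x^3 + (52731/32)x^2 + (111167/64)x + 73239/128
each image's coordinates form column j of the matrix

the matrix is [[1, -17/2, 41/4, 39/8, 689/16, 2511/32, 15881/64, 73239/128]; [0, 1, -17, 123/4, 39/2, 3445/16, 7533/16, 111167/64]; [0, 0, 1, -51/2, 123/2, 195/4, 10335/16, 52731/32]; [0, 0, 0, 1, -34, 205/2, 195/2, 24115/16]; [0, 0, 0, 0, 1, -85/2, 615/4, 1365/8]; [0, 0, 0, 0, 0, 1, -51, 861/4]; [0, 0, 0, 0, 0, 0, 1, -119/2]; [0, 0, 0, 0, 0, 0, 0, 1]] (rows listed top to bottom)


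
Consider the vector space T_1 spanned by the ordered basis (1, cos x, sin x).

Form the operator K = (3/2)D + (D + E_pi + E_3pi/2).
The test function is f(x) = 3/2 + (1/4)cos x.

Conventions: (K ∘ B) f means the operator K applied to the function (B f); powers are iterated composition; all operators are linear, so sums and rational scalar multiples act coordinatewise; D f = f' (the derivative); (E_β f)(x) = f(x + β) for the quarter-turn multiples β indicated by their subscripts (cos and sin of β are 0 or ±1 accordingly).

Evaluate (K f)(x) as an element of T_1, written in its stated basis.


the result is g(x) = 3 - (1/4)cos x - (3/8)sin x

D f = -(1/4)sin x
((3/2)D) f = -(3/8)sin x
D f = -(1/4)sin x
E_pi f = 3/2 - (1/4)cos x
E_3pi/2 f = 3/2 + (1/4)sin x
(D + E_pi + E_3pi/2) f = 3 - (1/4)cos x
((3/2)D + (D + E_pi + E_3pi/2)) f = 3 - (1/4)cos x - (3/8)sin x


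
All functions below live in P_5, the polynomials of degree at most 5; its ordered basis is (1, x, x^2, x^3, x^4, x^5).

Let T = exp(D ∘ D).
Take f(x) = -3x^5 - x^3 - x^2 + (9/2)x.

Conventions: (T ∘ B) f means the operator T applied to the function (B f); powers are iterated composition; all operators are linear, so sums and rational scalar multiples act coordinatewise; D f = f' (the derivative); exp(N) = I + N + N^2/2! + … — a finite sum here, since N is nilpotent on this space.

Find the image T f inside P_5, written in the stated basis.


the image equals g(x) = -3x^5 - 61x^3 - x^2 - (363/2)x - 2

order-1 term: -60x^3 - 6x - 2
order-2 term: -180x
the series for exp(D ∘ D) f terminates at order 2
exp(D ∘ D) f = -3x^5 - 61x^3 - x^2 - (363/2)x - 2


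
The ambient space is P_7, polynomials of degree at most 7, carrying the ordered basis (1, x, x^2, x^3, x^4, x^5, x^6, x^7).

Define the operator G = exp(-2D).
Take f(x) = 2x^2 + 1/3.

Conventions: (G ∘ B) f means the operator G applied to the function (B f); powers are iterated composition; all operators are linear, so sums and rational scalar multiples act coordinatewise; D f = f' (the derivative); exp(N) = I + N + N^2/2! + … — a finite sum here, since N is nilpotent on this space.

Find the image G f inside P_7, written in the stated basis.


order-1 term: -8x
order-2 term: 8
the series for exp(-2D) f terminates at order 2
exp(-2D) f = 2x^2 - 8x + 25/3

the image equals g(x) = 2x^2 - 8x + 25/3


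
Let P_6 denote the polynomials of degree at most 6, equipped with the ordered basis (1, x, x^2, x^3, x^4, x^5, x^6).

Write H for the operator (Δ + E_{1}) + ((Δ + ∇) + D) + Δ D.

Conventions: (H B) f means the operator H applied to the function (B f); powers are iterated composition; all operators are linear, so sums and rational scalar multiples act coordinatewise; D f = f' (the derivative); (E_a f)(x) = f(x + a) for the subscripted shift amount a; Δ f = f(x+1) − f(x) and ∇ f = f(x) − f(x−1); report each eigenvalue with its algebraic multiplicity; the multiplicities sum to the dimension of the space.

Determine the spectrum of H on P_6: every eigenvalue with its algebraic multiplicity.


image of 1: 1
image of x: x + 5
image of x^2: x^2 + 10x + 4
image of x^3: x^3 + 15x^2 + 12x + 7
image of x^4: x^4 + 20x^3 + 24x^2 + 28x + 6
image of x^5: x^5 + 25x^4 + 40x^3 + 70x^2 + 30x + 9
image of x^6: x^6 + 30x^5 + 60x^4 + 140x^3 + 90x^2 + 54x + 8
the matrix is upper triangular; its diagonal is (1, 1, 1, 1, 1, 1, 1)
for a triangular matrix the eigenvalues are the diagonal entries, with algebraic multiplicity their repetition count

λ = 1 (multiplicity 7)


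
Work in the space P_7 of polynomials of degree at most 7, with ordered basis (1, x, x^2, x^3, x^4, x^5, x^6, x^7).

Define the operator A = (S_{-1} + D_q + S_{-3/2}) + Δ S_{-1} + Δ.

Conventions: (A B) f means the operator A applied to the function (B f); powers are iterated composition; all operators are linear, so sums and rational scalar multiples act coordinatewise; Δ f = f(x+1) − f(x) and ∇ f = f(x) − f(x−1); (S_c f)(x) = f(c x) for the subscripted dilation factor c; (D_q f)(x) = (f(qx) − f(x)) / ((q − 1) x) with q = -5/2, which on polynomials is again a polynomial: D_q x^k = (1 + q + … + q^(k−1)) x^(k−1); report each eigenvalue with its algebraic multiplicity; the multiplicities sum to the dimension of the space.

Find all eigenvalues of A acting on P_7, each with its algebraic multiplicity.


λ = -2315/128 (multiplicity 1), λ = -275/32 (multiplicity 1), λ = -35/8 (multiplicity 1), λ = -5/2 (multiplicity 1), λ = 2 (multiplicity 1), λ = 13/4 (multiplicity 1), λ = 97/16 (multiplicity 1), λ = 793/64 (multiplicity 1)

image of 1: 2
image of x: -(5/2)x + 1
image of x^2: (13/4)x^2 + (5/2)x + 2
image of x^3: -(35/8)x^3 + (19/4)x^2
image of x^4: (97/16)x^4 - (23/8)x^3 + 12x^2 + 8x + 2
image of x^5: -(275/32)x^5 + (451/16)x^4
image of x^6: (793/64)x^6 - (1839/32)x^5 + 30x^4 + 40x^3 + 30x^2 + 12x + 2
image of x^7: -(2315/128)x^7 + (11179/64)x^6
the matrix is upper triangular; its diagonal is (2, -5/2, 13/4, -35/8, 97/16, -275/32, 793/64, -2315/128)
for a triangular matrix the eigenvalues are the diagonal entries, with algebraic multiplicity their repetition count


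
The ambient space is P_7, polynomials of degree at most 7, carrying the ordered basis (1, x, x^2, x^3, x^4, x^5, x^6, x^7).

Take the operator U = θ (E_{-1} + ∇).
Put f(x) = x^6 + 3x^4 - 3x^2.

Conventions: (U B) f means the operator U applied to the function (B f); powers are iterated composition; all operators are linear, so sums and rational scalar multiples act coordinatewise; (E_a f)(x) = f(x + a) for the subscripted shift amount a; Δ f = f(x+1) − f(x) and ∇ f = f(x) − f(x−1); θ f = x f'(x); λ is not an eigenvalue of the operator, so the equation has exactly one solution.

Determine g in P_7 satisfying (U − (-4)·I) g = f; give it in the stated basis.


the image equals g(x) = (1/10)x^6 + (3/8)x^4 - (1/2)x^2

write g with unknown coordinates in the stated basis and equate coefficients in (U − (-4)·I) g = f
solving from the highest basis element down gives g = (1/10)x^6 + (3/8)x^4 - (1/2)x^2
check: U g = (3/5)x^6 + (3/2)x^4 - x^2
so U g − (-4)·g = x^6 + 3x^4 - 3x^2 = f ✓


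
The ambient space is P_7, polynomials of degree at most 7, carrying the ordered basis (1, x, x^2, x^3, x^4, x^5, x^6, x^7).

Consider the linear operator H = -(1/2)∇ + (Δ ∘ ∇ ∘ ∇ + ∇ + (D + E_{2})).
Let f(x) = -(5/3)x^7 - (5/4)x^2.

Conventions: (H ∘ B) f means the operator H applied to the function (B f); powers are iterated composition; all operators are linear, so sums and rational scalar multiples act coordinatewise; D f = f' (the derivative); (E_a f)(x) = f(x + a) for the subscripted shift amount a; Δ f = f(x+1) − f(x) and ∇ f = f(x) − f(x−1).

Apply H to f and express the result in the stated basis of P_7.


∇ f = -(35/3)x^6 + 35x^5 - (175/3)x^4 + (175/3)x^3 - 35x^2 + (55/6)x - 5/12
(-(1/2)∇) f = (35/6)x^6 - (35/2)x^5 + (175/6)x^4 - (175/6)x^3 + (35/2)x^2 - (55/12)x + 5/24
∇ f = -(35/3)x^6 + 35x^5 - (175/3)x^4 + (175/3)x^3 - 35x^2 + (55/6)x - 5/12
∇ ∇ f = -70x^5 + 350x^4 - (2450/3)x^3 + 1050x^2 - (2170/3)x + 415/2
Δ ∇ ∇ f = -350x^4 + 700x^3 - 1050x^2 + 700x - 210
∇ f = -(35/3)x^6 + 35x^5 - (175/3)x^4 + (175/3)x^3 - 35x^2 + (55/6)x - 5/12
D f = -(35/3)x^6 - (5/2)x
E_{2} f = -(5/3)x^7 - (70/3)x^6 - 140x^5 - (1400/3)x^4 - (2800/3)x^3 - (4485/4)x^2 - (2255/3)x - 655/3
(D + E_{2}) f = -(5/3)x^7 - 35x^6 - 140x^5 - (1400/3)x^4 - (2800/3)x^3 - (4485/4)x^2 - (4525/6)x - 655/3
(Δ ∘ ∇ ∘ ∇ + ∇ + (D + E_{2})) f = -(5/3)x^7 - (140/3)x^6 - 105x^5 - 875x^4 - 175x^3 - (8825/4)x^2 - 45x - 1715/4
(-(1/2)∇ + (Δ ∘ ∇ ∘ ∇ + ∇ + (D + E_{2}))) f = -(5/3)x^7 - (245/6)x^6 - (245/2)x^5 - (5075/6)x^4 - (1225/6)x^3 - (8755/4)x^2 - (595/12)x - 10285/24

g(x) = -(5/3)x^7 - (245/6)x^6 - (245/2)x^5 - (5075/6)x^4 - (1225/6)x^3 - (8755/4)x^2 - (595/12)x - 10285/24


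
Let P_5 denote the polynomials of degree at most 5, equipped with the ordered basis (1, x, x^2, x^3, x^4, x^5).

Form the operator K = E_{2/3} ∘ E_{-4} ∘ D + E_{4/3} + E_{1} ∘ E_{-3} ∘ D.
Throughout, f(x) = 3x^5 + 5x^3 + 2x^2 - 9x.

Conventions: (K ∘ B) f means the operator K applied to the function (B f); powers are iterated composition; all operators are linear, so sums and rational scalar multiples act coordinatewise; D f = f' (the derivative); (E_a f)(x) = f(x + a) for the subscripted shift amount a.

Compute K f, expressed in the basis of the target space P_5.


D f = 15x^4 + 15x^2 + 4x - 9
E_{-4} D f = 15x^4 - 240x^3 + 1455x^2 - 3956x + 4055
E_{2/3} E_{-4} D f = 15x^4 - 200x^3 + 1015x^2 - (20864/9)x + 53897/27
E_{4/3} f = 3x^5 + 20x^4 + (175/3)x^3 + (838/9)x^2 + (1901/27)x + 1300/81
D f = 15x^4 + 15x^2 + 4x - 9
E_{-3} D f = 15x^4 - 180x^3 + 825x^2 - 1706x + 1329
E_{1} E_{-3} D f = 15x^4 - 120x^3 + 375x^2 - 536x + 283
(E_{2/3} ∘ E_{-4} ∘ D + E_{4/3} + E_{1} ∘ E_{-3} ∘ D) f = 3x^5 + 50x^4 - (785/3)x^3 + (13348/9)x^2 - (75163/27)x + 185914/81

the result is g(x) = 3x^5 + 50x^4 - (785/3)x^3 + (13348/9)x^2 - (75163/27)x + 185914/81


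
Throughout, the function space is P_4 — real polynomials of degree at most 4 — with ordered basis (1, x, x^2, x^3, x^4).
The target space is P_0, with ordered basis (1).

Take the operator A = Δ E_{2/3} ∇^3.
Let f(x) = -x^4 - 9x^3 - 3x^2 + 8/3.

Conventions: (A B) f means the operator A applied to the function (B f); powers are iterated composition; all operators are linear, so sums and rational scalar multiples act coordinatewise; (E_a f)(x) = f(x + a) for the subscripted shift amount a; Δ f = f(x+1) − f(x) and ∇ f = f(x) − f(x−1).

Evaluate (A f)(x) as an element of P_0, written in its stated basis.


∇ f = -4x^3 - 21x^2 + 17x - 5
∇ ∇ f = -12x^2 - 30x + 34
∇ ∇ ∇ f = -24x - 18
E_{2/3} ∇^3 f = -24x - 34
Δ E_{2/3} ∇^3 f = -24

the image equals g(x) = -24


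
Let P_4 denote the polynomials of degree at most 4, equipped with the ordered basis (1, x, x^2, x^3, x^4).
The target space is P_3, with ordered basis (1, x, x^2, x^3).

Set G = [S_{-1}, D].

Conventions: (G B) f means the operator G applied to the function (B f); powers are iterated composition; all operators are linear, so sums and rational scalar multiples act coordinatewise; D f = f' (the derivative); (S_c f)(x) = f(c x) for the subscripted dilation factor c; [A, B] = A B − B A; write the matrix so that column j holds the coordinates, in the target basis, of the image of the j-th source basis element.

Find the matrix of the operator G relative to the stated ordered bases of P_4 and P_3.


the matrix is [[0, 2, 0, 0, 0]; [0, 0, -4, 0, 0]; [0, 0, 0, 6, 0]; [0, 0, 0, 0, -8]] (rows listed top to bottom)

image of 1: 0
image of x: 2
image of x^2: -4x
image of x^3: 6x^2
image of x^4: -8x^3
each image's coordinates form column j of the matrix


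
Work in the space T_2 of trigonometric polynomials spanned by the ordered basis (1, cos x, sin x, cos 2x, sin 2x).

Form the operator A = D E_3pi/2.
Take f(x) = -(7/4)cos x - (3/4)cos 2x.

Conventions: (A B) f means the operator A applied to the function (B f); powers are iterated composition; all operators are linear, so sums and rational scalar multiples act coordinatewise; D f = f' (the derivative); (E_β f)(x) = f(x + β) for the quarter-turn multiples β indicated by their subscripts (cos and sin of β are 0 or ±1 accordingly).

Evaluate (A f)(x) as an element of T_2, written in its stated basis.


E_3pi/2 f = -(7/4)sin x + (3/4)cos 2x
D E_3pi/2 f = -(7/4)cos x - (3/2)sin 2x

the image equals g(x) = -(7/4)cos x - (3/2)sin 2x
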